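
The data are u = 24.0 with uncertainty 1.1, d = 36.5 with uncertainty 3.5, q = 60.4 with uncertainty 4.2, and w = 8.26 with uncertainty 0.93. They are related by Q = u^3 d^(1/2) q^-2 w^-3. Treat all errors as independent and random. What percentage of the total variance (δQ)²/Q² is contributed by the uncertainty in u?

12.2%

(δQ/Q)² = (3·δu/u)² + (½·δd/d)² + (-2·δq/q)² + (-3·δw/w)²
  u term: (3×0.0458)² = 0.0189
  d term: (0.5×0.0959)² = 0.00230
  q term: (-2×0.0695)² = 0.0193
  w term: (-3×0.113)² = 0.114
Total = 0.155. Share from u = 0.0189/0.155 = 0.122.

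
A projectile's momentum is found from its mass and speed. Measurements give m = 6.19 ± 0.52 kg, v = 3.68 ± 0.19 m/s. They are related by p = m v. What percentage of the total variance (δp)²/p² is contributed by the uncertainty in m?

72.6%

(δp/p)² = (1·δm/m)² + (1·δv/v)²
  m term: (1×0.0840)² = 0.00706
  v term: (1×0.0516)² = 0.00267
Total = 0.00972. Share from m = 0.00706/0.00972 = 0.726.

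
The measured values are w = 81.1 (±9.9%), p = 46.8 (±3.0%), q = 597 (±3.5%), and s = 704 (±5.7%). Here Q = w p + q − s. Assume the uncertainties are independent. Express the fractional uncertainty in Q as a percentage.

10.7%

Let h = w·p = 3800. δh/h = √((1·δw/w)² + (1·δp/p)²) = √(0.00980 + 0.000900) = 0.103, so δh = 393.
Q = h + q − s: δQ = √(δh² + δq² + δs²) = √(1.54e+05 + 437 + 1610) = 395
Q = 3690, so δQ/Q = 395/3690 = 0.107.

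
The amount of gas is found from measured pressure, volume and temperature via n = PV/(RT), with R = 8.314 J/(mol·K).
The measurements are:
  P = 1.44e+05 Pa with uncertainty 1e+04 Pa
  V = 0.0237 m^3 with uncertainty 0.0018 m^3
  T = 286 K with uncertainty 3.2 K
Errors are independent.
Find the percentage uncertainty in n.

10.4%

Relative error in a monomial: (δn/n)² = Σ (nᵢ · δxᵢ/xᵢ)².
  (1·δP/P)² = (1×0.0694)² = 0.00482;  (1·δV/V)² = (1×0.0759)² = 0.00577;  (-1·δT/T)² = (-1×0.0112)² = 0.000125
δn/n = √(0.0107) = 0.104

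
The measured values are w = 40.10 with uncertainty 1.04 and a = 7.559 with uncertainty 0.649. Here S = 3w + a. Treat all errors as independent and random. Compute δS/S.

Each term contributes (cᵢ δxᵢ)² to (δS)²:
  (3·δw)² = 9.73;  (δa)² = 0.421
δS = √(10.2) = 3.19
S = 127.9, so δS/S = 3.19/127.9 = 0.0249.

0.0249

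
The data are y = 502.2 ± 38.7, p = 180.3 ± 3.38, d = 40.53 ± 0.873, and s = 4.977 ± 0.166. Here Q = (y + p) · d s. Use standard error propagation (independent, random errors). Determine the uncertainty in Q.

9550

Let u = y + p = 682.5. δu = √(δy² + δp²) = √(1500 + 11.4) = 38.8, so δu/u = 0.0569.
Q is then a monomial in u, d, s:
δQ/Q = √((δu/u)² + (1·δd/d)² + (1·δs/s)²) = √(0.00324 + 0.000464 + 0.00111) = 0.0694
Q = 137700, so δQ = 0.0694 × 137700 = 9550.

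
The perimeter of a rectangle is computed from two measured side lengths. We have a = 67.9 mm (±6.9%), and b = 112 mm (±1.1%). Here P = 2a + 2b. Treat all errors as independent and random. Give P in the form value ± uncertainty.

Sums and differences: (δP)² = Σ (cᵢ δxᵢ)².
  (2·δa)² = 87.8;  (2·δb)² = 6.07
δP = √(93.9) = 9.69 mm
P = 360 mm.

360 ± 9.69 mm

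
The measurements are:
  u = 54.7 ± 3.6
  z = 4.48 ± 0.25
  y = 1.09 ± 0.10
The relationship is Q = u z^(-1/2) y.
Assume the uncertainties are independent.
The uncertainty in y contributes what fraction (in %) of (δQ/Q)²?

(δQ/Q)² = (1·δu/u)² + (−½·δz/z)² + (1·δy/y)²
  u term: (1×0.0658)² = 0.00433
  z term: (-0.5×0.0558)² = 0.000779
  y term: (1×0.0917)² = 0.00842
Total = 0.0135. Share from y = 0.00842/0.0135 = 0.622.

62.2%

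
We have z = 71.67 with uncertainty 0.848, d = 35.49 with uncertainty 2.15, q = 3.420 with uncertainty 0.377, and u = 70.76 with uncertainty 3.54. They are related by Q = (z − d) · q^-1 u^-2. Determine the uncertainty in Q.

Let w = z − d = 36.18. δw = √(δz² + δd²) = √(0.719 + 4.62) = 2.31, so δw/w = 0.0639.
Q is then a monomial in w, q, u:
δQ/Q = √((δw/w)² + (-1·δq/q)² + (-2·δu/u)²) = √(0.00408 + 0.0122 + 0.0100) = 0.162
Q = 0.002113, so δQ = 0.162 × 0.002113 = 0.000342.

0.000342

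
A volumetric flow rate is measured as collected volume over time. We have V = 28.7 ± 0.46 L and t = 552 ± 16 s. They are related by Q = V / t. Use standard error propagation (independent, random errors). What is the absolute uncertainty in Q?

Relative error in a monomial: (δQ/Q)² = Σ (nᵢ · δxᵢ/xᵢ)².
  (1·δV/V)² = (1×0.0160)² = 0.000257;  (-1·δt/t)² = (-1×0.0290)² = 0.000840
δQ/Q = √(0.00110) = 0.0331
Q = 0.0520 L/s, so δQ = 0.0331 × 0.0520 = 0.00172 L/s.

0.00172 L/s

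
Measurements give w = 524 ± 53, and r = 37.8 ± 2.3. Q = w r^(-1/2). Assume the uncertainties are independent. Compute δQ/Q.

Each factor contributes (exponent × relative error)² to (δQ/Q)²:
  (1·δw/w)² = (1×0.101)² = 0.0102;  (−½·δr/r)² = (-0.5×0.0608)² = 0.000926
δQ/Q = √(0.0112) = 0.106

0.106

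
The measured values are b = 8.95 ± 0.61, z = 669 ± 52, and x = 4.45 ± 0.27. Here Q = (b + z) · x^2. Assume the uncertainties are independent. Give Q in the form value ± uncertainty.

13400 ± 1930

Let u = b + z = 678. δu = √(δb² + δz²) = √(0.372 + 2700) = 52.0, so δu/u = 0.0767.
Q is then a monomial in u, x:
δQ/Q = √((δu/u)² + (2·δx/x)²) = √(0.00588 + 0.0147) = 0.144
Q = 13400, so δQ = 0.144 × 13400 = 1930.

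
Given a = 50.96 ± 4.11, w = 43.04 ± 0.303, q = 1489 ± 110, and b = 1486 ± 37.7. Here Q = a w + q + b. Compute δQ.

Let p = a·w = 2193. δp/p = √((1·δa/a)² + (1·δw/w)²) = √(0.00650 + 4.96e-05) = 0.0810, so δp = 178.
Q = p + q + b: δQ = √(δp² + δq² + δb²) = √(31500 + 12100 + 1420) = 212

212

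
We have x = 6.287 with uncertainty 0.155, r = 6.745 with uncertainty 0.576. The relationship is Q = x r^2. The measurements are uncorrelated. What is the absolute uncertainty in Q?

49.4

Each factor contributes (exponent × relative error)² to (δQ/Q)²:
  (1·δx/x)² = (1×0.0247)² = 0.000608;  (2·δr/r)² = (2×0.0854)² = 0.0292
δQ/Q = √(0.0298) = 0.173
Q = 286.0, so δQ = 0.173 × 286.0 = 49.4.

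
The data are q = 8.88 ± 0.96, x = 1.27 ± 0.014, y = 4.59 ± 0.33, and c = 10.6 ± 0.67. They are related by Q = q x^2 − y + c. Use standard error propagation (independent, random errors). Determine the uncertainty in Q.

Let p = q·x^2 = 14.3. δp/p = √((1·δq/q)² + (2·δx/x)²) = √(0.0117 + 0.000486) = 0.110, so δp = 1.58.
Q = p − y + c: δQ = √(δp² + δy² + δc²) = √(2.50 + 0.109 + 0.449) = 1.75

1.75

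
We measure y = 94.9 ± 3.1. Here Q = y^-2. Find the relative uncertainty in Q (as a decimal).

Since Q is a product/quotient, work with relative uncertainties:
  (-2·δy/y)² = (-2×0.0327)² = 0.00427
δQ/Q = √(0.00427) = 0.0653

0.0653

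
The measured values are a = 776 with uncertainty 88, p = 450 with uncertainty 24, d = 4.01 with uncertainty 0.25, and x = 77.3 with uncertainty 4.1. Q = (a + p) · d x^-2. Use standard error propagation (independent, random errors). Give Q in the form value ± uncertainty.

Let u = a + p = 1230. δu = √(δa² + δp²) = √(7740 + 576) = 91.2, so δu/u = 0.0744.
Q is then a monomial in u, d, x:
δQ/Q = √((δu/u)² + (1·δd/d)² + (-2·δx/x)²) = √(0.00554 + 0.00389 + 0.0113) = 0.144
Q = 0.823, so δQ = 0.144 × 0.823 = 0.118.

0.823 ± 0.118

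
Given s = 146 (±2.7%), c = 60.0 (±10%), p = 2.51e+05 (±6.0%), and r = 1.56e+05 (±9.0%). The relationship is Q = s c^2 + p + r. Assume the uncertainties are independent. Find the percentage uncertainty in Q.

11.6%

Let w = s·c^2 = 5.26e+05. δw/w = √((1·δs/s)² + (2·δc/c)²) = √(0.000729 + 0.0400) = 0.202, so δw = 1.06e+05.
Q = w + p + r: δQ = √(δw² + δp² + δr²) = √(1.13e+10 + 2.27e+08 + 1.97e+08) = 1.08e+05
Q = 9.33e+05, so δQ/Q = 1.08e+05/9.33e+05 = 0.116.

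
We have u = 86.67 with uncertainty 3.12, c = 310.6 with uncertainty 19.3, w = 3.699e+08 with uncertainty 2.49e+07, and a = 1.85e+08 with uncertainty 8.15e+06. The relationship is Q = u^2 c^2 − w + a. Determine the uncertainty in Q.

Let p = u^2·c^2 = 7.247e+08. δp/p = √((2·δu/u)² + (2·δc/c)²) = √(0.00518 + 0.0154) = 0.144, so δp = 1.04e+08.
Q = p − w + a: δQ = √(δp² + δw² + δa²) = √(1.08e+16 + 6.2e+14 + 6.64e+13) = 1.07e+08

1.07e+08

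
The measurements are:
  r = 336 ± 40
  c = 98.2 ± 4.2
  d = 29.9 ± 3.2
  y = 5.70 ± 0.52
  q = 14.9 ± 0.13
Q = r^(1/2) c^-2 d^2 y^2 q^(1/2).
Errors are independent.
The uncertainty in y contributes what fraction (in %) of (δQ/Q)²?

(δQ/Q)² = (½·δr/r)² + (-2·δc/c)² + (2·δd/d)² + (2·δy/y)² + (½·δq/q)²
  r term: (0.5×0.119)² = 0.00354
  c term: (-2×0.0428)² = 0.00732
  d term: (2×0.107)² = 0.0458
  y term: (2×0.0912)² = 0.0333
  q term: (0.5×0.00872)² = 1.9e-05
Total = 0.0900. Share from y = 0.0333/0.0900 = 0.370.

37.0%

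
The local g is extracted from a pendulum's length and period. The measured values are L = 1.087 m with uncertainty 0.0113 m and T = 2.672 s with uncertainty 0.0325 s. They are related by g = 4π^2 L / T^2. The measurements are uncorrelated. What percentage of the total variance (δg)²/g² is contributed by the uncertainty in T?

84.6%

(δg/g)² = (1·δL/L)² + (-2·δT/T)²
  L term: (1×0.0104)² = 0.000108
  T term: (-2×0.0122)² = 0.000592
Total = 0.000700. Share from T = 0.000592/0.000700 = 0.846.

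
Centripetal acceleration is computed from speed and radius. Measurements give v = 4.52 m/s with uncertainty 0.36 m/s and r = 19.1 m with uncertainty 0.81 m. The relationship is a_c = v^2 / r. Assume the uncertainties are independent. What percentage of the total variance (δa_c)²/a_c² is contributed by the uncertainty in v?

93.4%

(δa_c/a_c)² = (2·δv/v)² + (-1·δr/r)²
  v term: (2×0.0796)² = 0.0254
  r term: (-1×0.0424)² = 0.00180
Total = 0.0272. Share from v = 0.0254/0.0272 = 0.934.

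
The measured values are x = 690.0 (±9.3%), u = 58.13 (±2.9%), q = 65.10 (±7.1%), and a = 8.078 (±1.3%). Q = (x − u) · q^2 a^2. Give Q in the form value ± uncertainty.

Let w = x − u = 631.9. δw = √(δx² + δu²) = √(4120 + 2.84) = 64.2, so δw/w = 0.102.
Q is then a monomial in w, q, a:
δQ/Q = √((δw/w)² + (2·δq/q)² + (2·δa/a)²) = √(0.0103 + 0.0202 + 0.000676) = 0.177
Q = 1.747e+08, so δQ = 0.177 × 1.747e+08 = 3.08e+07.

(1.747 ± 0.308) × 10^8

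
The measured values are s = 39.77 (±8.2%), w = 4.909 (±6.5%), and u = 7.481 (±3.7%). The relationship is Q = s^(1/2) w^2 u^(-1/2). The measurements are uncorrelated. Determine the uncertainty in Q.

7.64

Each factor contributes (exponent × relative error)² to (δQ/Q)²:
  (½·δs/s)² = (0.5×0.0820)² = 0.00168;  (2·δw/w)² = (2×0.0650)² = 0.0169;  (−½·δu/u)² = (-0.5×0.0370)² = 0.000342
δQ/Q = √(0.0189) = 0.138
Q = 55.56, so δQ = 0.138 × 55.56 = 7.64.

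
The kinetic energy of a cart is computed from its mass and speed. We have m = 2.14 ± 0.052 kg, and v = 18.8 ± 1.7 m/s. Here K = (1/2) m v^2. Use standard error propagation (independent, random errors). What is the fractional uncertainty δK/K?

0.182

Relative error in a monomial: (δK/K)² = Σ (nᵢ · δxᵢ/xᵢ)².
  (1·δm/m)² = (1×0.0243)² = 0.000590;  (2·δv/v)² = (2×0.0904)² = 0.0327
δK/K = √(0.0333) = 0.182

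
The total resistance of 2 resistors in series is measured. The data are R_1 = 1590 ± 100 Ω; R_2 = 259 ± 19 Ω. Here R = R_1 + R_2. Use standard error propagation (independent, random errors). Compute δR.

Absolute uncertainties add in quadrature for a linear combination:
  (δR_1)² = 10000;  (δR_2)² = 361
δR = √(10400) = 102 Ω

102 Ω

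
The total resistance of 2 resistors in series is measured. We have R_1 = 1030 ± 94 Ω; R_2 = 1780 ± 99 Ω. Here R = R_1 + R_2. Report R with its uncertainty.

2810 ± 137 Ω

For a sum/difference, combine absolute errors in quadrature:
  (δR_1)² = 8840;  (δR_2)² = 9800
δR = √(18600) = 137 Ω
R = 2810 Ω.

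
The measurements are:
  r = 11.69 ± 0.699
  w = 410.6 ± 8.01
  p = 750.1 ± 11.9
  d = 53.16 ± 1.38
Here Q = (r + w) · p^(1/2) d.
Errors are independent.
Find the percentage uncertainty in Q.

3.32%

Let u = r + w = 422.3. δu = √(δr² + δw²) = √(0.489 + 64.2) = 8.04, so δu/u = 0.0190.
Q is then a monomial in u, p, d:
δQ/Q = √((δu/u)² + (½·δp/p)² + (1·δd/d)²) = √(0.000363 + 6.29e-05 + 0.000674) = 0.0332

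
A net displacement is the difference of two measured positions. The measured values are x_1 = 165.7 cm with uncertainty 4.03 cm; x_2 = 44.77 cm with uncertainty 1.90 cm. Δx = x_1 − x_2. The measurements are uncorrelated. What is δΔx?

4.46 cm

For a sum/difference, combine absolute errors in quadrature:
  (δx_1)² = 16.2;  (δx_2)² = 3.61
δΔx = √(19.9) = 4.46 cm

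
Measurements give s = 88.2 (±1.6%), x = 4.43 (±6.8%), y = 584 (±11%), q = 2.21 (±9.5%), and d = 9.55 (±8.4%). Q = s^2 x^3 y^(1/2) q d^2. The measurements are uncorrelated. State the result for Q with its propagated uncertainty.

Relative error in a monomial: (δQ/Q)² = Σ (nᵢ · δxᵢ/xᵢ)².
  (2·δs/s)² = (2×0.0160)² = 0.00102;  (3·δx/x)² = (3×0.0680)² = 0.0416;  (½·δy/y)² = (0.5×0.110)² = 0.00302;  (1·δq/q)² = (1×0.0950)² = 0.00903;  (2·δd/d)² = (2×0.0840)² = 0.0282
δQ/Q = √(0.0829) = 0.288
Q = 3.29e+09, so δQ = 0.288 × 3.29e+09 = 9.49e+08.

(3.29 ± 0.949) × 10^9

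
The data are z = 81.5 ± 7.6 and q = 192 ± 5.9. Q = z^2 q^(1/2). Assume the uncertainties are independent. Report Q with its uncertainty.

92000 ± 17200

Each factor contributes (exponent × relative error)² to (δQ/Q)²:
  (2·δz/z)² = (2×0.0933)² = 0.0348;  (½·δq/q)² = (0.5×0.0307)² = 0.000236
δQ/Q = √(0.0350) = 0.187
Q = 92000, so δQ = 0.187 × 92000 = 17200.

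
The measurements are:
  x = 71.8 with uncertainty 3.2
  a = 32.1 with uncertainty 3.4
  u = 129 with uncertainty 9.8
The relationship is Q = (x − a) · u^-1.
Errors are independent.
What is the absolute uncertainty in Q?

Let w = x − a = 39.7. δw = √(δx² + δa²) = √(10.2 + 11.6) = 4.67, so δw/w = 0.118.
Q is then a monomial in w, u:
δQ/Q = √((δw/w)² + (-1·δu/u)²) = √(0.0138 + 0.00577) = 0.140
Q = 0.308, so δQ = 0.140 × 0.308 = 0.0431.

0.0431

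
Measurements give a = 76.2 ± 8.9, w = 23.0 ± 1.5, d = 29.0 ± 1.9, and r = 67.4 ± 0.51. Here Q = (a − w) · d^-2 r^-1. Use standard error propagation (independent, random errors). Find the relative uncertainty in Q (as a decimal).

0.214

Let u = a − w = 53.2. δu = √(δa² + δw²) = √(79.2 + 2.25) = 9.03, so δu/u = 0.170.
Q is then a monomial in u, d, r:
δQ/Q = √((δu/u)² + (-2·δd/d)² + (-1·δr/r)²) = √(0.0288 + 0.0172 + 5.73e-05) = 0.214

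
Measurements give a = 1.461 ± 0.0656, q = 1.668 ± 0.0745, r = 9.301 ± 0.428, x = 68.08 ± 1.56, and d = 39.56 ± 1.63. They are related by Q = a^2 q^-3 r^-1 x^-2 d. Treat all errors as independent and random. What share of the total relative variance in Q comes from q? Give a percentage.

(δQ/Q)² = (2·δa/a)² + (-3·δq/q)² + (-1·δr/r)² + (-2·δx/x)² + (1·δd/d)²
  a term: (2×0.0449)² = 0.00806
  q term: (-3×0.0447)² = 0.0180
  r term: (-1×0.0460)² = 0.00212
  x term: (-2×0.0229)² = 0.00210
  d term: (1×0.0412)² = 0.00170
Total = 0.0319. Share from q = 0.0180/0.0319 = 0.562.

56.2%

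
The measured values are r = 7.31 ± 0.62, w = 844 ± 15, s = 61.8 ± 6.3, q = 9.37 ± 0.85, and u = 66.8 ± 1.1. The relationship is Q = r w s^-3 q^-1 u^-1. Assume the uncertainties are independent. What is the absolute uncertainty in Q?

Q is a product of powers, so relative uncertainties combine in quadrature:
  (1·δr/r)² = (1×0.0848)² = 0.00719;  (1·δw/w)² = (1×0.0178)² = 0.000316;  (-3·δs/s)² = (-3×0.102)² = 0.0935;  (-1·δq/q)² = (-1×0.0907)² = 0.00823;  (-1·δu/u)² = (-1×0.0165)² = 0.000271
δQ/Q = √(0.110) = 0.331
Q = 4.18e-05, so δQ = 0.331 × 4.18e-05 = 1.38e-05.

1.38e-05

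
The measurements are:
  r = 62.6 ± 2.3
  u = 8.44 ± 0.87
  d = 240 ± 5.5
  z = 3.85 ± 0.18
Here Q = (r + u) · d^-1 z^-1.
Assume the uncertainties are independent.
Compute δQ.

Let w = r + u = 71.0. δw = √(δr² + δu²) = √(5.29 + 0.757) = 2.46, so δw/w = 0.0346.
Q is then a monomial in w, d, z:
δQ/Q = √((δw/w)² + (-1·δd/d)² + (-1·δz/z)²) = √(0.00120 + 0.000525 + 0.00219) = 0.0625
Q = 0.0769, so δQ = 0.0625 × 0.0769 = 0.00481.

0.00481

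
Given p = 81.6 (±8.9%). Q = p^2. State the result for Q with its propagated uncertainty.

6660 ± 1190

Products/powers → add relative errors in quadrature, weighted by exponent:
  (2·δp/p)² = (2×0.0890)² = 0.0317
δQ/Q = √(0.0317) = 0.178
Q = 6660, so δQ = 0.178 × 6660 = 1190.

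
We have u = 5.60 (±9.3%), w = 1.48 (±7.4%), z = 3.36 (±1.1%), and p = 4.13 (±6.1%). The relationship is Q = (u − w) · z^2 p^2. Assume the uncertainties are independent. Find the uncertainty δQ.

142

Let h = u − w = 4.12. δh = √(δu² + δw²) = √(0.271 + 0.0120) = 0.532, so δh/h = 0.129.
Q is then a monomial in h, z, p:
δQ/Q = √((δh/h)² + (2·δz/z)² + (2·δp/p)²) = √(0.0167 + 0.000484 + 0.0149) = 0.179
Q = 793, so δQ = 0.179 × 793 = 142.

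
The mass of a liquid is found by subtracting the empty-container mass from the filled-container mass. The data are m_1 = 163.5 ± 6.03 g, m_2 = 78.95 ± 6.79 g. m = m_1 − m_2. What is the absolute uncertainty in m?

Sums and differences: (δm)² = Σ (cᵢ δxᵢ)².
  (δm_1)² = 36.4;  (δm_2)² = 46.1
δm = √(82.5) = 9.08 g

9.08 g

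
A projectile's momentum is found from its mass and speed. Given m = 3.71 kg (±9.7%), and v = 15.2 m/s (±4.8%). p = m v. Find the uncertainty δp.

Products/powers → add relative errors in quadrature, weighted by exponent:
  (1·δm/m)² = (1×0.0970)² = 0.00941;  (1·δv/v)² = (1×0.0480)² = 0.00230
δp/p = √(0.0117) = 0.108
p = 56.4 kg·m/s, so δp = 0.108 × 56.4 = 6.10 kg·m/s.

6.10 kg·m/s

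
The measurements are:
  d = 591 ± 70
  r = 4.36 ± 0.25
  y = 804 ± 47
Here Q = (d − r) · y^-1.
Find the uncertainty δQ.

0.0970

Let u = d − r = 587. δu = √(δd² + δr²) = √(4900 + 0.0625) = 70.0, so δu/u = 0.119.
Q is then a monomial in u, y:
δQ/Q = √((δu/u)² + (-1·δy/y)²) = √(0.0142 + 0.00342) = 0.133
Q = 0.730, so δQ = 0.133 × 0.730 = 0.0970.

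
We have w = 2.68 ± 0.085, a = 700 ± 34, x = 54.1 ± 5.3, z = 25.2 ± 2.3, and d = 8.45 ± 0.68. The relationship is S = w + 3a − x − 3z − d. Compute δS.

102

Sums and differences: (δS)² = Σ (cᵢ δxᵢ)².
  (δw)² = 0.00723;  (3·δa)² = 10400;  (δx)² = 28.1;  (3·δz)² = 47.6;  (δd)² = 0.462
δS = √(10500) = 102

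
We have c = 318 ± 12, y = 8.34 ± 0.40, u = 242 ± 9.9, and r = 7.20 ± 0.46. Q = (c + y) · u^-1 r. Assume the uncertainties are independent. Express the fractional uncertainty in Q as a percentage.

Let w = c + y = 326. δw = √(δc² + δy²) = √(144 + 0.160) = 12.0, so δw/w = 0.0368.
Q is then a monomial in w, u, r:
δQ/Q = √((δw/w)² + (-1·δu/u)² + (1·δr/r)²) = √(0.00135 + 0.00167 + 0.00408) = 0.0843

8.43%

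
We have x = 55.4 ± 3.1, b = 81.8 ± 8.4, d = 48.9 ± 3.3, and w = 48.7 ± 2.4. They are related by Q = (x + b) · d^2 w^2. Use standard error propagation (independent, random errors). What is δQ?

Let u = x + b = 137. δu = √(δx² + δb²) = √(9.61 + 70.6) = 8.95, so δu/u = 0.0653.
Q is then a monomial in u, d, w:
δQ/Q = √((δu/u)² + (2·δd/d)² + (2·δw/w)²) = √(0.00426 + 0.0182 + 0.00971) = 0.179
Q = 7.78e+08, so δQ = 0.179 × 7.78e+08 = 1.4e+08.

1.4e+08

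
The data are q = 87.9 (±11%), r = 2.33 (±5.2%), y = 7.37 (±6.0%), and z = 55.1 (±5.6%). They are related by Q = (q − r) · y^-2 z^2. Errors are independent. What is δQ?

Let u = q − r = 85.6. δu = √(δq² + δr²) = √(93.5 + 0.0147) = 9.67, so δu/u = 0.113.
Q is then a monomial in u, y, z:
δQ/Q = √((δu/u)² + (-2·δy/y)² + (2·δz/z)²) = √(0.0128 + 0.0144 + 0.0125) = 0.199
Q = 4780, so δQ = 0.199 × 4780 = 953.

953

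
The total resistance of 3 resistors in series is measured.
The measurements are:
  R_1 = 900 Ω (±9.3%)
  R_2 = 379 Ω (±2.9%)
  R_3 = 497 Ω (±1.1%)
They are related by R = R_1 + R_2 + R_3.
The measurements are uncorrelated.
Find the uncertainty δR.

For a sum/difference, combine absolute errors in quadrature:
  (δR_1)² = 7010;  (δR_2)² = 121;  (δR_3)² = 29.9
δR = √(7160) = 84.6 Ω

84.6 Ω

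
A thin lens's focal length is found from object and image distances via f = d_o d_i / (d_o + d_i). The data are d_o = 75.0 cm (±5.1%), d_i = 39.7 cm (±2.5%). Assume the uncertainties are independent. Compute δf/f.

0.0241

∂f/∂d_o = (d_i/(d_o+d_i))² = 0.120;  ∂f/∂d_i = (d_o/(d_o+d_i))² = 0.428
δf = √((∂f/∂d_o · δd_o)² + (∂f/∂d_i · δd_i)²) = √(0.210 + 0.180) = 0.625 cm
f = 26.0 cm, so δf/f = 0.625/26.0 = 0.0241.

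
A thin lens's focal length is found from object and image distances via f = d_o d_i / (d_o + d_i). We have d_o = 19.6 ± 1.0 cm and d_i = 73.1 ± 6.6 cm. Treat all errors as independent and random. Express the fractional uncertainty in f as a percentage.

4.45%

∂f/∂d_o = (d_i/(d_o+d_i))² = 0.622;  ∂f/∂d_i = (d_o/(d_o+d_i))² = 0.0447
δf = √((∂f/∂d_o · δd_o)² + (∂f/∂d_i · δd_i)²) = √(0.387 + 0.0871) = 0.688 cm
f = 15.5 cm, so δf/f = 0.688/15.5 = 0.0445.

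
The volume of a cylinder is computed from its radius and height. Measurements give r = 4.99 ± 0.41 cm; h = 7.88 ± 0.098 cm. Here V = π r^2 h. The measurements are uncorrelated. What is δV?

Each factor contributes (exponent × relative error)² to (δV/V)²:
  (2·δr/r)² = (2×0.0822)² = 0.0270;  (1·δh/h)² = (1×0.0124)² = 0.000155
δV/V = √(0.0272) = 0.165
V = 616 cm^3, so δV = 0.165 × 616 = 102 cm^3.

102 cm^3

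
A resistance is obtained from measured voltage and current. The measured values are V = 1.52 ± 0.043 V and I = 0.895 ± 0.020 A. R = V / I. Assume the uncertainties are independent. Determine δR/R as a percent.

R is a product of powers, so relative uncertainties combine in quadrature:
  (1·δV/V)² = (1×0.0283)² = 0.000800;  (-1·δI/I)² = (-1×0.0223)² = 0.000499
δR/R = √(0.00130) = 0.0361

3.61%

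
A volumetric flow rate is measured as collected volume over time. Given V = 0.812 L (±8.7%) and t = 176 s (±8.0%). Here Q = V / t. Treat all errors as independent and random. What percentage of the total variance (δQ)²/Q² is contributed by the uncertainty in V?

(δQ/Q)² = (1·δV/V)² + (-1·δt/t)²
  V term: (1×0.0870)² = 0.00757
  t term: (-1×0.0800)² = 0.00640
Total = 0.0140. Share from V = 0.00757/0.0140 = 0.542.

54.2%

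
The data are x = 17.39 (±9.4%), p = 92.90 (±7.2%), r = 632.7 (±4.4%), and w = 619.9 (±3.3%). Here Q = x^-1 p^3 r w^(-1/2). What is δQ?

2.81e+05

Relative error in a monomial: (δQ/Q)² = Σ (nᵢ · δxᵢ/xᵢ)².
  (-1·δx/x)² = (-1×0.0940)² = 0.00884;  (3·δp/p)² = (3×0.0720)² = 0.0467;  (1·δr/r)² = (1×0.0440)² = 0.00194;  (−½·δw/w)² = (-0.5×0.0330)² = 0.000272
δQ/Q = √(0.0577) = 0.240
Q = 1.172e+06, so δQ = 0.240 × 1.172e+06 = 2.81e+05.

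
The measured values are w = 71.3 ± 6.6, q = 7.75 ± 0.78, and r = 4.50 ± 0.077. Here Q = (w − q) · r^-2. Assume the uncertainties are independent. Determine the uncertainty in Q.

0.345

Let u = w − q = 63.5. δu = √(δw² + δq²) = √(43.6 + 0.608) = 6.65, so δu/u = 0.105.
Q is then a monomial in u, r:
δQ/Q = √((δu/u)² + (-2·δr/r)²) = √(0.0109 + 0.00117) = 0.110
Q = 3.14, so δQ = 0.110 × 3.14 = 0.345.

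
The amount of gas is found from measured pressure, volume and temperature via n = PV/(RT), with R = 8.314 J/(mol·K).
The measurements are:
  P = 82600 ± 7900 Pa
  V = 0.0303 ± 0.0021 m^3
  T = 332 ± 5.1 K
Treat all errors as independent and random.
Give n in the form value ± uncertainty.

n is a product of powers, so relative uncertainties combine in quadrature:
  (1·δP/P)² = (1×0.0956)² = 0.00915;  (1·δV/V)² = (1×0.0693)² = 0.00480;  (-1·δT/T)² = (-1×0.0154)² = 0.000236
δn/n = √(0.0142) = 0.119
n = 0.907 mol, so δn = 0.119 × 0.907 = 0.108 mol.

0.907 ± 0.108 mol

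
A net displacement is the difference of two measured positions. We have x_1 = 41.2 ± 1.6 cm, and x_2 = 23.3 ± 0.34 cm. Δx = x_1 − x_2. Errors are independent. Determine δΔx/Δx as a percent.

9.14%

Each term contributes (cᵢ δxᵢ)² to (δΔx)²:
  (δx_1)² = 2.56;  (δx_2)² = 0.116
δΔx = √(2.68) = 1.64 cm
Δx = 17.9 cm, so δΔx/Δx = 1.64/17.9 = 0.0914.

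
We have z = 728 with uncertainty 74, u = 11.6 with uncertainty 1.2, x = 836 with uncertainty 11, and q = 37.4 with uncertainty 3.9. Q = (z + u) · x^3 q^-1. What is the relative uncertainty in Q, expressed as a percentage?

15.0%

Let w = z + u = 740. δw = √(δz² + δu²) = √(5480 + 1.44) = 74.0, so δw/w = 0.100.
Q is then a monomial in w, x, q:
δQ/Q = √((δw/w)² + (3·δx/x)² + (-1·δq/q)²) = √(0.0100 + 0.00156 + 0.0109) = 0.150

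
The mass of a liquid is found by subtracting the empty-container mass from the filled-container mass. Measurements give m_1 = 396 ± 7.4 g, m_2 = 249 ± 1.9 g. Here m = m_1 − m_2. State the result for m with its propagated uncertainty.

Each term contributes (cᵢ δxᵢ)² to (δm)²:
  (δm_1)² = 54.8;  (δm_2)² = 3.61
δm = √(58.4) = 7.64 g
m = 147 g.

147 ± 7.64 g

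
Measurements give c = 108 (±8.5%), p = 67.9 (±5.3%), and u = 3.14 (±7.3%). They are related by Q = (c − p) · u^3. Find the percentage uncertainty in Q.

32.9%

Let w = c − p = 40.1. δw = √(δc² + δp²) = √(84.3 + 13.0) = 9.86, so δw/w = 0.246.
Q is then a monomial in w, u:
δQ/Q = √((δw/w)² + (3·δu/u)²) = √(0.0605 + 0.0480) = 0.329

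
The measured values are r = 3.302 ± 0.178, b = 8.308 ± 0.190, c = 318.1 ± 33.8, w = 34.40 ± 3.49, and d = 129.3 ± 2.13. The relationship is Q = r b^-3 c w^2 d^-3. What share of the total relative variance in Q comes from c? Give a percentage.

18.1%

(δQ/Q)² = (1·δr/r)² + (-3·δb/b)² + (1·δc/c)² + (2·δw/w)² + (-3·δd/d)²
  r term: (1×0.0539)² = 0.00291
  b term: (-3×0.0229)² = 0.00471
  c term: (1×0.106)² = 0.0113
  w term: (2×0.101)² = 0.0412
  d term: (-3×0.0165)² = 0.00244
Total = 0.0625. Share from c = 0.0113/0.0625 = 0.181.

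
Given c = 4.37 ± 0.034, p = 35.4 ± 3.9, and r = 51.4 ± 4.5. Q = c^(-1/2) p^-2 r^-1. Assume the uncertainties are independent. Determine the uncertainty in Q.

1.76e-06

Q is a product of powers, so relative uncertainties combine in quadrature:
  (−½·δc/c)² = (-0.5×0.00778)² = 1.51e-05;  (-2·δp/p)² = (-2×0.110)² = 0.0485;  (-1·δr/r)² = (-1×0.0875)² = 0.00766
δQ/Q = √(0.0562) = 0.237
Q = 7.43e-06, so δQ = 0.237 × 7.43e-06 = 1.76e-06.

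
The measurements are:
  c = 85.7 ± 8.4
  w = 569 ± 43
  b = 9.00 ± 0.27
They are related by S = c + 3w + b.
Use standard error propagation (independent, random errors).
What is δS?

S is a linear combination, so absolute uncertainties add in quadrature:
  (δc)² = 70.6;  (3·δw)² = 16600;  (δb)² = 0.0729
δS = √(16700) = 129

129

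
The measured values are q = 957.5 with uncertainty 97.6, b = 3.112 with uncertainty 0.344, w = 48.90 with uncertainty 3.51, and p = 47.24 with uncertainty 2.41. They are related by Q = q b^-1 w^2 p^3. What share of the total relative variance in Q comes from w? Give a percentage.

30.9%

(δQ/Q)² = (1·δq/q)² + (-1·δb/b)² + (2·δw/w)² + (3·δp/p)²
  q term: (1×0.102)² = 0.0104
  b term: (-1×0.111)² = 0.0122
  w term: (2×0.0718)² = 0.0206
  p term: (3×0.0510)² = 0.0234
Total = 0.0666. Share from w = 0.0206/0.0666 = 0.309.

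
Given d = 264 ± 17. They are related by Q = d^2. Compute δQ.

8980

For a monomial Q ∝ d^2, fractional errors add in quadrature:
  (2·δd/d)² = (2×0.0644)² = 0.0166
δQ/Q = √(0.0166) = 0.129
Q = 69700, so δQ = 0.129 × 69700 = 8980.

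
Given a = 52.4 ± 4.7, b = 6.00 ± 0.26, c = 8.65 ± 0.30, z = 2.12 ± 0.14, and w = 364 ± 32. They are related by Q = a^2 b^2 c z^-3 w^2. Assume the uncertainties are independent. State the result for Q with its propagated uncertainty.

(1.19 ± 0.396) × 10^10

Each factor contributes (exponent × relative error)² to (δQ/Q)²:
  (2·δa/a)² = (2×0.0897)² = 0.0322;  (2·δb/b)² = (2×0.0433)² = 0.00751;  (1·δc/c)² = (1×0.0347)² = 0.00120;  (-3·δz/z)² = (-3×0.0660)² = 0.0392;  (2·δw/w)² = (2×0.0879)² = 0.0309
δQ/Q = √(0.111) = 0.333
Q = 1.19e+10, so δQ = 0.333 × 1.19e+10 = 3.96e+09.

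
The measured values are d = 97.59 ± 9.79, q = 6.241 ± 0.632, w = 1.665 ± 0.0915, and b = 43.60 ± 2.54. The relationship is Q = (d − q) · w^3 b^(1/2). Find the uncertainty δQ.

Let u = d − q = 91.35. δu = √(δd² + δq²) = √(95.8 + 0.399) = 9.81, so δu/u = 0.107.
Q is then a monomial in u, w, b:
δQ/Q = √((δu/u)² + (3·δw/w)² + (½·δb/b)²) = √(0.0115 + 0.0272 + 0.000848) = 0.199
Q = 2784, so δQ = 0.199 × 2784 = 554.

554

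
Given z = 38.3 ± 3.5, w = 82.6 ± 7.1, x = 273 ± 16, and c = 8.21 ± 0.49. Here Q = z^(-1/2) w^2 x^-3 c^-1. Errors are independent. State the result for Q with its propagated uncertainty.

(6.60 ± 1.70) × 10^-6

Relative error in a monomial: (δQ/Q)² = Σ (nᵢ · δxᵢ/xᵢ)².
  (−½·δz/z)² = (-0.5×0.0914)² = 0.00209;  (2·δw/w)² = (2×0.0860)² = 0.0296;  (-3·δx/x)² = (-3×0.0586)² = 0.0309;  (-1·δc/c)² = (-1×0.0597)² = 0.00356
δQ/Q = √(0.0661) = 0.257
Q = 6.6e-06, so δQ = 0.257 × 6.6e-06 = 1.7e-06.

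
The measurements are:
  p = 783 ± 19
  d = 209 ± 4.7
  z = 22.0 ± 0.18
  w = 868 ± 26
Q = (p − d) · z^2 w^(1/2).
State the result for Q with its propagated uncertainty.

Let u = p − d = 574. δu = √(δp² + δd²) = √(361 + 22.1) = 19.6, so δu/u = 0.0341.
Q is then a monomial in u, z, w:
δQ/Q = √((δu/u)² + (2·δz/z)² + (½·δw/w)²) = √(0.00116 + 0.000268 + 0.000224) = 0.0407
Q = 8.18e+06, so δQ = 0.0407 × 8.18e+06 = 3.33e+05.

(8.18 ± 0.333) × 10^6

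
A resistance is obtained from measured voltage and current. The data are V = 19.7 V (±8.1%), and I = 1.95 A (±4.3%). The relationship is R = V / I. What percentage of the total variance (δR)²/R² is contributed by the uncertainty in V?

(δR/R)² = (1·δV/V)² + (-1·δI/I)²
  V term: (1×0.0810)² = 0.00656
  I term: (-1×0.0430)² = 0.00185
Total = 0.00841. Share from V = 0.00656/0.00841 = 0.780.

78.0%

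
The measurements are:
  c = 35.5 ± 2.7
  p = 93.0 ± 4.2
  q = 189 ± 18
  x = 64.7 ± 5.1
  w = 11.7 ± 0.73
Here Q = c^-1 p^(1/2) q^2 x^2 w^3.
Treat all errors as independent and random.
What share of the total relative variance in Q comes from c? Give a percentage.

(δQ/Q)² = (-1·δc/c)² + (½·δp/p)² + (2·δq/q)² + (2·δx/x)² + (3·δw/w)²
  c term: (-1×0.0761)² = 0.00578
  p term: (0.5×0.0452)² = 0.000510
  q term: (2×0.0952)² = 0.0363
  x term: (2×0.0788)² = 0.0249
  w term: (3×0.0624)² = 0.0350
Total = 0.102. Share from c = 0.00578/0.102 = 0.0565.

5.65%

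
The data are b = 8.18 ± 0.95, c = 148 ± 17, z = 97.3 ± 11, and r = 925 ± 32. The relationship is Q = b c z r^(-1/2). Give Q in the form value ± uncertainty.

3870 ± 772

Products/powers → add relative errors in quadrature, weighted by exponent:
  (1·δb/b)² = (1×0.116)² = 0.0135;  (1·δc/c)² = (1×0.115)² = 0.0132;  (1·δz/z)² = (1×0.113)² = 0.0128;  (−½·δr/r)² = (-0.5×0.0346)² = 0.000299
δQ/Q = √(0.0398) = 0.199
Q = 3870, so δQ = 0.199 × 3870 = 772.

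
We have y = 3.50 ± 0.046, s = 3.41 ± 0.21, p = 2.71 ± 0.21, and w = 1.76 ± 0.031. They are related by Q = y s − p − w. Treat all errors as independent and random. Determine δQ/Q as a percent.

10.5%

Let h = y·s = 11.9. δh/h = √((1·δy/y)² + (1·δs/s)²) = √(0.000173 + 0.00379) = 0.0630, so δh = 0.752.
Q = h − p − w: δQ = √(δh² + δp² + δw²) = √(0.565 + 0.0441 + 0.000961) = 0.781
Q = 7.47, so δQ/Q = 0.781/7.47 = 0.105.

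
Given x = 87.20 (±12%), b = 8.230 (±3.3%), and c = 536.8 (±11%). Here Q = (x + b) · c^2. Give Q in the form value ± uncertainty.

Let u = x + b = 95.43. δu = √(δx² + δb²) = √(109 + 0.0738) = 10.5, so δu/u = 0.110.
Q is then a monomial in u, c:
δQ/Q = √((δu/u)² + (2·δc/c)²) = √(0.0120 + 0.0484) = 0.246
Q = 2.75e+07, so δQ = 0.246 × 2.75e+07 = 6.76e+06.

(2.750 ± 0.676) × 10^7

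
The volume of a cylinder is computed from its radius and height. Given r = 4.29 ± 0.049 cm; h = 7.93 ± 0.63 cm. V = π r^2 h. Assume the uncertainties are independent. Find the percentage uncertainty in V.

Products/powers → add relative errors in quadrature, weighted by exponent:
  (2·δr/r)² = (2×0.0114)² = 0.000522;  (1·δh/h)² = (1×0.0794)² = 0.00631
δV/V = √(0.00683) = 0.0827

8.27%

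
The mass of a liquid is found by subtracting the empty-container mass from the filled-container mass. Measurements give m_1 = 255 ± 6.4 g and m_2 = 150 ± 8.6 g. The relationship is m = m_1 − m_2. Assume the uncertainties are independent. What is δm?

Each term contributes (cᵢ δxᵢ)² to (δm)²:
  (δm_1)² = 41.0;  (δm_2)² = 74.0
δm = √(115) = 10.7 g

10.7 g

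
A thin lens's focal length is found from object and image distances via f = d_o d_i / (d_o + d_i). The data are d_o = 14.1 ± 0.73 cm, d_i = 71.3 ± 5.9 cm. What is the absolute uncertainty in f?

0.534 cm

∂f/∂d_o = (d_i/(d_o+d_i))² = 0.697;  ∂f/∂d_i = (d_o/(d_o+d_i))² = 0.0273
δf = √((∂f/∂d_o · δd_o)² + (∂f/∂d_i · δd_i)²) = √(0.259 + 0.0259) = 0.534 cm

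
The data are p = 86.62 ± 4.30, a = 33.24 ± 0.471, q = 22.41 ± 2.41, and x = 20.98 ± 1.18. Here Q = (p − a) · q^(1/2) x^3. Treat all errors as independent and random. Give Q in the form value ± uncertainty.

(2.334 ± 0.454) × 10^6

Let u = p − a = 53.38. δu = √(δp² + δa²) = √(18.5 + 0.222) = 4.33, so δu/u = 0.0810.
Q is then a monomial in u, q, x:
δQ/Q = √((δu/u)² + (½·δq/q)² + (3·δx/x)²) = √(0.00657 + 0.00289 + 0.0285) = 0.195
Q = 2.334e+06, so δQ = 0.195 × 2.334e+06 = 4.54e+05.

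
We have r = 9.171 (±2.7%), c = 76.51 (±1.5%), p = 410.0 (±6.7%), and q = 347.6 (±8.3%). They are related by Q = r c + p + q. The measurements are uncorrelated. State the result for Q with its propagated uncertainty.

1459 ± 45.4

Let w = r·c = 701.7. δw/w = √((1·δr/r)² + (1·δc/c)²) = √(0.000729 + 0.000225) = 0.0309, so δw = 21.7.
Q = w + p + q: δQ = √(δw² + δp² + δq²) = √(470 + 755 + 832) = 45.4
Q = 1459.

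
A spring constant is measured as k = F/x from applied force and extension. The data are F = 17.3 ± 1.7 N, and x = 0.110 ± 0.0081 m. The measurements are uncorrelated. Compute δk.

For a monomial k ∝ F, x^-1, fractional errors add in quadrature:
  (1·δF/F)² = (1×0.0983)² = 0.00966;  (-1·δx/x)² = (-1×0.0736)² = 0.00542
δk/k = √(0.0151) = 0.123
k = 157 N/m, so δk = 0.123 × 157 = 19.3 N/m.

19.3 N/m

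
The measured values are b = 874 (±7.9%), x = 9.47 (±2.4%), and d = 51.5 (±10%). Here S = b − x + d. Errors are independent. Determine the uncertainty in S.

Sums and differences: (δS)² = Σ (cᵢ δxᵢ)².
  (δb)² = 4770;  (δx)² = 0.0517;  (δd)² = 26.5
δS = √(4790) = 69.2

69.2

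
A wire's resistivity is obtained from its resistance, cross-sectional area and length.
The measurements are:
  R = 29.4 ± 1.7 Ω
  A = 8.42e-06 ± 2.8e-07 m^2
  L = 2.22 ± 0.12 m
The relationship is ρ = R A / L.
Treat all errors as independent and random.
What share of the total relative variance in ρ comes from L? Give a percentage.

(δρ/ρ)² = (1·δR/R)² + (1·δA/A)² + (-1·δL/L)²
  R term: (1×0.0578)² = 0.00334
  A term: (1×0.0333)² = 0.00111
  L term: (-1×0.0541)² = 0.00292
Total = 0.00737. Share from L = 0.00292/0.00737 = 0.396.

39.6%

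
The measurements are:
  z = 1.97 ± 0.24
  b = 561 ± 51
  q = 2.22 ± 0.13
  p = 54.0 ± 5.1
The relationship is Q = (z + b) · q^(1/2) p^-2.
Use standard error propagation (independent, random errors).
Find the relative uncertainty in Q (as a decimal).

0.212

Let u = z + b = 563. δu = √(δz² + δb²) = √(0.0576 + 2600) = 51.0, so δu/u = 0.0906.
Q is then a monomial in u, q, p:
δQ/Q = √((δu/u)² + (½·δq/q)² + (-2·δp/p)²) = √(0.00821 + 0.000857 + 0.0357) = 0.212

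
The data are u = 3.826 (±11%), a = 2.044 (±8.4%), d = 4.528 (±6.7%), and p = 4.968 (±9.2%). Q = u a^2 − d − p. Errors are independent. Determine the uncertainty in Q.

3.26

Let w = u·a^2 = 15.98. δw/w = √((1·δu/u)² + (2·δa/a)²) = √(0.0121 + 0.0282) = 0.201, so δw = 3.21.
Q = w − d − p: δQ = √(δw² + δd² + δp²) = √(10.3 + 0.0920 + 0.209) = 3.26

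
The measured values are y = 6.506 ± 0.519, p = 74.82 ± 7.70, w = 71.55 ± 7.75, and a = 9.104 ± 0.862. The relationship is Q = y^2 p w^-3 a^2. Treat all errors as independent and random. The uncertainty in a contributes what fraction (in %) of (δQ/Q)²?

(δQ/Q)² = (2·δy/y)² + (1·δp/p)² + (-3·δw/w)² + (2·δa/a)²
  y term: (2×0.0798)² = 0.0255
  p term: (1×0.103)² = 0.0106
  w term: (-3×0.108)² = 0.106
  a term: (2×0.0947)² = 0.0359
Total = 0.177. Share from a = 0.0359/0.177 = 0.202.

20.2%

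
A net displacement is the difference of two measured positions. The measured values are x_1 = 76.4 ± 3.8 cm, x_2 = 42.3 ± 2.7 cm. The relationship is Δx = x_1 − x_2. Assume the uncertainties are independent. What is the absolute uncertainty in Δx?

4.66 cm

For a sum/difference, combine absolute errors in quadrature:
  (δx_1)² = 14.4;  (δx_2)² = 7.29
δΔx = √(21.7) = 4.66 cm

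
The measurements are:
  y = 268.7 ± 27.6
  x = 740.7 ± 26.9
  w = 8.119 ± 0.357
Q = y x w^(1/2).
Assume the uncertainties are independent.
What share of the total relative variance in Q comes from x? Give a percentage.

(δQ/Q)² = (1·δy/y)² + (1·δx/x)² + (½·δw/w)²
  y term: (1×0.103)² = 0.0106
  x term: (1×0.0363)² = 0.00132
  w term: (0.5×0.0440)² = 0.000483
Total = 0.0124. Share from x = 0.00132/0.0124 = 0.107.

10.7%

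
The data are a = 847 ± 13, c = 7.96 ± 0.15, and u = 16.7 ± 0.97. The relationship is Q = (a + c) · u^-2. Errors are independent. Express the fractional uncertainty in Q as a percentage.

Let w = a + c = 855. δw = √(δa² + δc²) = √(169 + 0.0225) = 13.0, so δw/w = 0.0152.
Q is then a monomial in w, u:
δQ/Q = √((δw/w)² + (-2·δu/u)²) = √(0.000231 + 0.0135) = 0.117

11.7%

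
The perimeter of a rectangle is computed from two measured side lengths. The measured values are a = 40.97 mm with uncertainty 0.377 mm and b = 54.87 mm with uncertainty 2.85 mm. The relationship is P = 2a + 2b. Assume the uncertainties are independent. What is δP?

Each term contributes (cᵢ δxᵢ)² to (δP)²:
  (2·δa)² = 0.569;  (2·δb)² = 32.5
δP = √(33.1) = 5.75 mm

5.75 mm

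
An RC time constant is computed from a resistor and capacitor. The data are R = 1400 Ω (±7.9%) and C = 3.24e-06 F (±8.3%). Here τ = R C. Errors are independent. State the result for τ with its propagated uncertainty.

Relative error in a monomial: (δτ/τ)² = Σ (nᵢ · δxᵢ/xᵢ)².
  (1·δR/R)² = (1×0.0790)² = 0.00624;  (1·δC/C)² = (1×0.0830)² = 0.00689
δτ/τ = √(0.0131) = 0.115
τ = 0.00454 s, so δτ = 0.115 × 0.00454 = 0.000520 s.

0.00454 ± 0.000520 s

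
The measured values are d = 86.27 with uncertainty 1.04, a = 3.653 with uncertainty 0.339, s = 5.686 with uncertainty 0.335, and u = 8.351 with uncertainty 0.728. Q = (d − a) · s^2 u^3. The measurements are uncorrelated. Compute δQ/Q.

Let w = d − a = 82.62. δw = √(δd² + δa²) = √(1.08 + 0.115) = 1.09, so δw/w = 0.0132.
Q is then a monomial in w, s, u:
δQ/Q = √((δw/w)² + (2·δs/s)² + (3·δu/u)²) = √(0.000175 + 0.0139 + 0.0684) = 0.287

0.287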